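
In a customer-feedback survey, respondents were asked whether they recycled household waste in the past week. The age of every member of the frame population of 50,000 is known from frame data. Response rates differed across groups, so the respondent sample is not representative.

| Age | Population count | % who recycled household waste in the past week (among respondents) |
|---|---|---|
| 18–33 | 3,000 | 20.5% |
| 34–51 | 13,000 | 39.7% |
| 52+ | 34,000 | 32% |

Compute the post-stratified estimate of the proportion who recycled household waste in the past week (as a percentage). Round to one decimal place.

Post-stratification weights by population share, not respondent share:
  18–33: (3,000/50,000) × 20.5 = 1.23
  34–51: (13,000/50,000) × 39.7 = 10.322
  52+: (34,000/50,000) × 32 = 21.76
Post-stratified estimate = 33.312 → 33.3%.

33.3%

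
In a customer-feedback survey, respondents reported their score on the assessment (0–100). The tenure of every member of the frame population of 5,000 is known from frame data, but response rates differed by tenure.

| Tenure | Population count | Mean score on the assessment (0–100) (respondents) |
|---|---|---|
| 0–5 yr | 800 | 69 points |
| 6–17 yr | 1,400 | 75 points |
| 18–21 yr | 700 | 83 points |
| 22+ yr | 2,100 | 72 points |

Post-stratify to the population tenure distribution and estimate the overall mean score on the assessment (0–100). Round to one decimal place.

Weight each group's respondent value by its population share:
  0–5 yr: (800/5,000) × 69 = 11.04
  6–17 yr: (1,400/5,000) × 75 = 21
  18–21 yr: (700/5,000) × 83 = 11.62
  22+ yr: (2,100/5,000) × 72 = 30.24
Post-stratified estimate = 73.9 → 73.9.

73.9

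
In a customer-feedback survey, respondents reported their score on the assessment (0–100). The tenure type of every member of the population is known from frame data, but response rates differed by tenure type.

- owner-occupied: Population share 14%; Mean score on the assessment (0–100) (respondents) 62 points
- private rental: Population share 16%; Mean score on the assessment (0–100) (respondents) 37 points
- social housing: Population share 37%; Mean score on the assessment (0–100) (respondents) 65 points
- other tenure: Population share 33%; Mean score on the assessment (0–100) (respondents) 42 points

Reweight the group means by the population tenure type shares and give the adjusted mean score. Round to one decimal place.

Reweight to the known tenure type distribution:
  owner-occupied: 0.14 × 62 = 8.68
  private rental: 0.16 × 37 = 5.92
  social housing: 0.37 × 65 = 24.05
  other tenure: 0.33 × 42 = 13.86
Post-stratified estimate = 52.51 → 52.5.

52.5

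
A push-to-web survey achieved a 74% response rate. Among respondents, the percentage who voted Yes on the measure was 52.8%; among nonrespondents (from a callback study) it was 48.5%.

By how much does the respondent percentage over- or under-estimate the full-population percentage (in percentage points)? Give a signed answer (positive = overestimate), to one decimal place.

+1.1 percentage points

Nonresponse fraction = 1 − 0.74 = 0.26.
Bias = (nonresponse fraction) × (respondent percentage − nonrespondent percentage)
     = 0.26 × (52.8 − 48.5) = 0.26 × 4.3 = 1.118.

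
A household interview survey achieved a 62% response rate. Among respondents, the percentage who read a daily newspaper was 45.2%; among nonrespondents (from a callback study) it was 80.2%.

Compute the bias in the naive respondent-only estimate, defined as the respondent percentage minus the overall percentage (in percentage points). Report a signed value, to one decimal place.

-13.3 percentage points

Nonresponse fraction = 1 − 0.62 = 0.38.
Bias = (nonresponse fraction) × (respondent percentage − nonrespondent percentage)
     = 0.38 × (45.2 − 80.2) = 0.38 × -35 = -13.3.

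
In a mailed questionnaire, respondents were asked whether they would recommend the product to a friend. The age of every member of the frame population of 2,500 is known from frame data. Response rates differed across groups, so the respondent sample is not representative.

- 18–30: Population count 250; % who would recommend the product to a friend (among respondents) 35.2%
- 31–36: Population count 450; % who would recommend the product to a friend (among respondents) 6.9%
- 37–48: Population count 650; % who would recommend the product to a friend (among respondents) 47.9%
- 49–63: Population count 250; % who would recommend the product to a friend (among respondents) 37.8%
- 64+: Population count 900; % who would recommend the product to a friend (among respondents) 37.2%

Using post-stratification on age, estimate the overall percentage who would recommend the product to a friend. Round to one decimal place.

34.4%

Weight each group's respondent value by its population share:
  18–30: (250/2,500) × 35.2 = 3.52
  31–36: (450/2,500) × 6.9 = 1.242
  37–48: (650/2,500) × 47.9 = 12.454
  49–63: (250/2,500) × 37.8 = 3.78
  64+: (900/2,500) × 37.2 = 13.392
Post-stratified estimate = 34.388 → 34.4%.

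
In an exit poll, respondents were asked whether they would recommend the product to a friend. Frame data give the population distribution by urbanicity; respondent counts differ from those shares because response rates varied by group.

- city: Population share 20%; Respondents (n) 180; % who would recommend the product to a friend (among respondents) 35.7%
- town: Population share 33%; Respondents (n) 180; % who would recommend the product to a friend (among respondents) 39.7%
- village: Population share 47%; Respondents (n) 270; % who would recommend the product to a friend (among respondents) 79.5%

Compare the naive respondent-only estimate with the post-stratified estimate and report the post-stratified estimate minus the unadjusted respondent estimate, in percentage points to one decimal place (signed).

+2.0 percentage points

Naive respondent-only estimate (weights = respondent counts):
  (180/630)×35.7 + (180/630)×39.7 + (270/630)×79.5 = 55.6143%
Reweighting by population urbanicity shares:
  0.2×35.7 + 0.33×39.7 + 0.47×79.5 = 57.606%
Difference = 57.606 − 55.6143 = 1.9917 pp.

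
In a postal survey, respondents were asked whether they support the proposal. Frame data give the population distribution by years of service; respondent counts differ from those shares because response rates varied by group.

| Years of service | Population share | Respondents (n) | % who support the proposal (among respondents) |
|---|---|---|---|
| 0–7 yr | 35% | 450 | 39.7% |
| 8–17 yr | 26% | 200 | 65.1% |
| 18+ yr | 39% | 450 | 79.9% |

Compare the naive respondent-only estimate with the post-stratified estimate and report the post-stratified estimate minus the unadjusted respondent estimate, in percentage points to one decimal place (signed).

Without adjustment, the pooled respondent share is:
  (450/1100)×39.7 + (200/1100)×65.1 + (450/1100)×79.9 = 60.7636%
Post-stratifying to population shares instead:
  0.35×39.7 + 0.26×65.1 + 0.39×79.9 = 61.982%
Difference = 61.982 − 60.7636 = 1.2184 pp.

+1.2 percentage points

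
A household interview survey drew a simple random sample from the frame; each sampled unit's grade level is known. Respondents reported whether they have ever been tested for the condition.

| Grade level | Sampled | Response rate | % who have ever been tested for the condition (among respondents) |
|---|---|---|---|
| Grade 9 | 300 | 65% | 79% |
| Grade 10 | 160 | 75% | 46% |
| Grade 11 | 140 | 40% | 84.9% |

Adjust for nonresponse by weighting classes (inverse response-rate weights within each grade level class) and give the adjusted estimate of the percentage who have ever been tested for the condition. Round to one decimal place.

71.6%

Each respondent's weight = sampled/responded in their class; summing within a class gives n_sampled, so:
  Grade 9: 300 × 79 = 23,700
  Grade 10: 160 × 46 = 7360
  Grade 11: 140 × 84.9 = 11,886
Adjusted estimate = 42,946 / 600 = 71.5767 → 71.6%.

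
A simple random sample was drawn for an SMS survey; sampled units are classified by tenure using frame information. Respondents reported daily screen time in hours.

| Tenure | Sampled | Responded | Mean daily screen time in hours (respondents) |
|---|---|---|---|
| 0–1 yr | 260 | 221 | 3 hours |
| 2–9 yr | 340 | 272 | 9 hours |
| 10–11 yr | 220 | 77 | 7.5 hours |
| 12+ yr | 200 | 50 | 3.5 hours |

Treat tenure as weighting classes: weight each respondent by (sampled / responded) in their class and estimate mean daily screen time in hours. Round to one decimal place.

Class response rates: 0–1 yr 221/260 = 85%, 2–9 yr 272/340 = 80%, 10–11 yr 77/220 = 35%, 12+ yr 50/200 = 25%.
Inverse-response-rate weighting restores each class to its sampled count, so class totals weight by n_sampled:
  0–1 yr: 260 × 3 = 780
  2–9 yr: 340 × 9 = 3060
  10–11 yr: 220 × 7.5 = 1650
  12+ yr: 200 × 3.5 = 700
Adjusted estimate = 6190 / 1,020 = 6.06863 → 6.1.

6.1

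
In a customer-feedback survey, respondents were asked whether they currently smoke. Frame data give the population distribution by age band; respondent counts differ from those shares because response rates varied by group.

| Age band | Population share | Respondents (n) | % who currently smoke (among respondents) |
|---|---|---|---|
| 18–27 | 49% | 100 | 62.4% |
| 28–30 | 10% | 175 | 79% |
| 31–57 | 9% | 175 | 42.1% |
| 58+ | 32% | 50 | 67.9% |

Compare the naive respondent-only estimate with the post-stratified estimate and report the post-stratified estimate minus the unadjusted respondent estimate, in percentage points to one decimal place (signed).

Unadjusted (pooled respondent) estimate weights by respondent counts:
  (100/500)×62.4 + (175/500)×79 + (175/500)×42.1 + (50/500)×67.9 = 61.655%
Post-stratifying to population shares instead:
  0.49×62.4 + 0.1×79 + 0.09×42.1 + 0.32×67.9 = 63.993%
Difference = 63.993 − 61.655 = 2.338 pp.

+2.3 percentage points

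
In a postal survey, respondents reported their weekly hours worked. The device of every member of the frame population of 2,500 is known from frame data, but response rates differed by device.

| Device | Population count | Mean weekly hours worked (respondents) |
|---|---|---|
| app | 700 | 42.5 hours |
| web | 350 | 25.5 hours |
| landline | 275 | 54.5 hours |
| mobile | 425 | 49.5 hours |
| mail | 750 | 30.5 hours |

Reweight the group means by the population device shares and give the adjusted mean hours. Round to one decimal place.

39.0

Weight each group's respondent value by its population share:
  app: (700/2,500) × 42.5 = 11.9
  web: (350/2,500) × 25.5 = 3.57
  landline: (275/2,500) × 54.5 = 5.995
  mobile: (425/2,500) × 49.5 = 8.415
  mail: (750/2,500) × 30.5 = 9.15
Post-stratified estimate = 39.03 → 39.0.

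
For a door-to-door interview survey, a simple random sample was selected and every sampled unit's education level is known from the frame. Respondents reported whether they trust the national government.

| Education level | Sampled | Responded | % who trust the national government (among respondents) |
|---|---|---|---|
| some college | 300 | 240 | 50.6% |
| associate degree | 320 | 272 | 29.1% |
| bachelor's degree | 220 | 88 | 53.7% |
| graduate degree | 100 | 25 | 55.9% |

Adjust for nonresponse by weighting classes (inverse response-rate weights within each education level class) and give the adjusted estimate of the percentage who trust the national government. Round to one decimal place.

44.6%

Class response rates: some college 240/300 = 80%, associate degree 272/320 = 85%, bachelor's degree 88/220 = 40%, graduate degree 25/100 = 25%.
With weight = n_sampled/n_responded per class, the weighted class total is n_sampled:
  some college: 300 × 50.6 = 15,180
  associate degree: 320 × 29.1 = 9312
  bachelor's degree: 220 × 53.7 = 11,814
  graduate degree: 100 × 55.9 = 5590
Adjusted estimate = 41,896 / 940 = 44.5702 → 44.6%.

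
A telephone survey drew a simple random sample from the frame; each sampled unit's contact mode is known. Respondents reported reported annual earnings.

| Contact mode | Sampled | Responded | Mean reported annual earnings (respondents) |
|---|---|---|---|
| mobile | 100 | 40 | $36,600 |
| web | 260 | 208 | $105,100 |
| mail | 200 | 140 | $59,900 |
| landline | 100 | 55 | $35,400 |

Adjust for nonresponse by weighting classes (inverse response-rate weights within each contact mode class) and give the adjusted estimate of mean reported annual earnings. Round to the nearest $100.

Response rates by class: mobile 40/100 = 40%, web 208/260 = 80%, mail 140/200 = 70%, landline 55/100 = 55%.
With weight = n_sampled/n_responded per class, the weighted class total is n_sampled:
  mobile: 100 × 36,600 = 3,660,000
  web: 260 × 105,100 = 27,326,000
  mail: 200 × 59,900 = 11,980,000
  landline: 100 × 35,400 = 3,540,000
Adjusted estimate = 46,506,000 / 660 = 70463.6 → $70,500.

$70,500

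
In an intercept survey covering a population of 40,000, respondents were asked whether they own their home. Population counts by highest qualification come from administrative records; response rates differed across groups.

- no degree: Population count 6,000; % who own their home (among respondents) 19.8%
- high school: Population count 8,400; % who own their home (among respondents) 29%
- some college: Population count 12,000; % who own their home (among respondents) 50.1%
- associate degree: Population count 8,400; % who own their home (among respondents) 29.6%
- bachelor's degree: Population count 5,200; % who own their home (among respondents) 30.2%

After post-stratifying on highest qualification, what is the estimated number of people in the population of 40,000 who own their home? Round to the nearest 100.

13,700

Apply each group's respondent rate to its population count:
  no degree: 6,000 × 19.8% = 1188
  high school: 8,400 × 29% = 2436
  some college: 12,000 × 50.1% = 6012
  associate degree: 8,400 × 29.6% = 2486.4
  bachelor's degree: 5,200 × 30.2% = 1570.4
Estimated total = 13692.8 → 13,700.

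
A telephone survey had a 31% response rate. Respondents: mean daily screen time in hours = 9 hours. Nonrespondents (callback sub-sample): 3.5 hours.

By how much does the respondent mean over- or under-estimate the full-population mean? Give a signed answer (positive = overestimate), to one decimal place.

Nonresponse fraction = 1 − 0.31 = 0.69.
Bias = (nonresponse fraction) × (respondent mean − nonrespondent mean)
     = 0.69 × (9 − 3.5) = 0.69 × 5.5 = 3.795.

+3.8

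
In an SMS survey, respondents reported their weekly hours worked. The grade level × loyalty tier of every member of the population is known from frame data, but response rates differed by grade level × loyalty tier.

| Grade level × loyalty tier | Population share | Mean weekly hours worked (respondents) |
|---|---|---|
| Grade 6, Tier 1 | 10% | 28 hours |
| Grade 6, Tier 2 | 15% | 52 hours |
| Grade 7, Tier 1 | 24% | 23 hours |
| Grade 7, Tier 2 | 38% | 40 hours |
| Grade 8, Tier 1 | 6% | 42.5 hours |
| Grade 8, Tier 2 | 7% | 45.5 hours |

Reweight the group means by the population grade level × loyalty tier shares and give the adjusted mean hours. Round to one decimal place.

Reweight to the known grade level × loyalty tier distribution:
  Grade 6, Tier 1: 0.1 × 28 = 2.8
  Grade 6, Tier 2: 0.15 × 52 = 7.8
  Grade 7, Tier 1: 0.24 × 23 = 5.52
  Grade 7, Tier 2: 0.38 × 40 = 15.2
  Grade 8, Tier 1: 0.06 × 42.5 = 2.55
  Grade 8, Tier 2: 0.07 × 45.5 = 3.185
Post-stratified estimate = 37.055 → 37.1.

37.1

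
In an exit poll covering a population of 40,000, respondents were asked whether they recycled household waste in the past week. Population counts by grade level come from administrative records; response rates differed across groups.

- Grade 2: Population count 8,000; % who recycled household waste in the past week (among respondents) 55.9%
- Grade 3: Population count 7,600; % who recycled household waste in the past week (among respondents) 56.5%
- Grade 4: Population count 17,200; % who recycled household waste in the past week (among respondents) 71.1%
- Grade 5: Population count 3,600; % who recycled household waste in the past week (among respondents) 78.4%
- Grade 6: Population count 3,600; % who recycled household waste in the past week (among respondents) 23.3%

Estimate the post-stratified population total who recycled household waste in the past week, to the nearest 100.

Apply each group's respondent rate to its population count:
  Grade 2: 8,000 × 55.9% = 4472
  Grade 3: 7,600 × 56.5% = 4294
  Grade 4: 17,200 × 71.1% = 12229.2
  Grade 5: 3,600 × 78.4% = 2822.4
  Grade 6: 3,600 × 23.3% = 838.8
Estimated total = 24656.4 → 24,700.

24,700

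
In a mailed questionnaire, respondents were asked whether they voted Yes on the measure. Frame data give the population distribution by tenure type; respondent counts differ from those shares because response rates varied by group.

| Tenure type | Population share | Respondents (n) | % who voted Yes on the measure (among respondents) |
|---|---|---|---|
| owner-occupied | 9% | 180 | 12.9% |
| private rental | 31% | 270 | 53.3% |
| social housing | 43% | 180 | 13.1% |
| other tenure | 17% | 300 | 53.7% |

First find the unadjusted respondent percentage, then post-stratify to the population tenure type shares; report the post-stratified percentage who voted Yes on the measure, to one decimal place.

Without adjustment, the pooled respondent share is:
  (180/930)×12.9 + (270/930)×53.3 + (180/930)×13.1 + (300/930)×53.7 = 37.829%
Post-stratified estimate weights by population shares:
  0.09×12.9 + 0.31×53.3 + 0.43×13.1 + 0.17×53.7 = 32.446%

32.4%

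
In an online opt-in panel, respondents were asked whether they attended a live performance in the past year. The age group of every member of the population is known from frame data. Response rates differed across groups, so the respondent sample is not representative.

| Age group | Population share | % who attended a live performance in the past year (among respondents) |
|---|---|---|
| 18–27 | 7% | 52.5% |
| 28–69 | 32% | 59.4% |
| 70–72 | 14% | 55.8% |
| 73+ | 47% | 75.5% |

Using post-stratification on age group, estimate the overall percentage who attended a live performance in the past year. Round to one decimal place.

Reweight to the known age group distribution:
  18–27: 0.07 × 52.5 = 3.675
  28–69: 0.32 × 59.4 = 19.008
  70–72: 0.14 × 55.8 = 7.812
  73+: 0.47 × 75.5 = 35.485
Post-stratified estimate = 65.98 → 66.0%.

66.0%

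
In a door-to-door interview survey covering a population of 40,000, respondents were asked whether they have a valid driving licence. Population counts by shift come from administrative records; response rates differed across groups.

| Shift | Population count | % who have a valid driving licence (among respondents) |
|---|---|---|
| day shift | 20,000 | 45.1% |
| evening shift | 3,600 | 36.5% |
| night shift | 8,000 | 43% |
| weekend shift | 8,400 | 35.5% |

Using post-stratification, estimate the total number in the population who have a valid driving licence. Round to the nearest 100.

Estimated count per cell = population count × respondent percentage:
  day shift: 20,000 × 45.1% = 9020
  evening shift: 3,600 × 36.5% = 1314
  night shift: 8,000 × 43% = 3440
  weekend shift: 8,400 × 35.5% = 2982
Estimated total = 16,756 → 16,800.

16,800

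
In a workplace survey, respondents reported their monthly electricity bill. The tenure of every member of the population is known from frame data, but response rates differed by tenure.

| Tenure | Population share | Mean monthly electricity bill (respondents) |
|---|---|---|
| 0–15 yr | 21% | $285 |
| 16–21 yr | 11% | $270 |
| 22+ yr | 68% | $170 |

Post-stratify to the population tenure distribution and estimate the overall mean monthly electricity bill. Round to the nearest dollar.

Each cell contributes population-share × respondent value:
  0–15 yr: 0.21 × 285 = 59.85
  16–21 yr: 0.11 × 270 = 29.7
  22+ yr: 0.68 × 170 = 115.6
Post-stratified estimate = 205.15 → $205.

$205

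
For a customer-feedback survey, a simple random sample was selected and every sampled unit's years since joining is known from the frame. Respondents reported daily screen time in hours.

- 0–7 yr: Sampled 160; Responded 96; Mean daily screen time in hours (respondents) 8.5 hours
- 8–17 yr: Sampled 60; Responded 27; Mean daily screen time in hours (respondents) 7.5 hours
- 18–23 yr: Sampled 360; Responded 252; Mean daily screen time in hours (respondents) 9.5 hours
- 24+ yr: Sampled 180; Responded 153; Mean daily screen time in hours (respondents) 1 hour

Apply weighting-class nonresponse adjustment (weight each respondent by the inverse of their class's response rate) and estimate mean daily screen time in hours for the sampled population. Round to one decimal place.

7.1

Class response rates: 0–7 yr 96/160 = 60%, 8–17 yr 27/60 = 45%, 18–23 yr 252/360 = 70%, 24+ yr 153/180 = 85%.
Inverse-response-rate weighting restores each class to its sampled count, so class totals weight by n_sampled:
  0–7 yr: 160 × 8.5 = 1360
  8–17 yr: 60 × 7.5 = 450
  18–23 yr: 360 × 9.5 = 3420
  24+ yr: 180 × 1 = 180
Adjusted estimate = 5410 / 760 = 7.11842 → 7.1.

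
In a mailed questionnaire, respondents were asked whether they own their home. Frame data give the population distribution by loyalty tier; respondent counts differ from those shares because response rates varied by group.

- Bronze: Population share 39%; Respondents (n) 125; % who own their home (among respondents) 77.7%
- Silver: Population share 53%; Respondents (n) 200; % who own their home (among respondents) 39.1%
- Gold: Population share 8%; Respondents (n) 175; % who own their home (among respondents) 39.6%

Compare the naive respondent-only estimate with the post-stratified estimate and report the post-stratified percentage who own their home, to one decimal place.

54.2%

Naive respondent-only estimate (weights = respondent counts):
  (125/500)×77.7 + (200/500)×39.1 + (175/500)×39.6 = 48.925%
Post-stratified estimate weights by population shares:
  0.39×77.7 + 0.53×39.1 + 0.08×39.6 = 54.194%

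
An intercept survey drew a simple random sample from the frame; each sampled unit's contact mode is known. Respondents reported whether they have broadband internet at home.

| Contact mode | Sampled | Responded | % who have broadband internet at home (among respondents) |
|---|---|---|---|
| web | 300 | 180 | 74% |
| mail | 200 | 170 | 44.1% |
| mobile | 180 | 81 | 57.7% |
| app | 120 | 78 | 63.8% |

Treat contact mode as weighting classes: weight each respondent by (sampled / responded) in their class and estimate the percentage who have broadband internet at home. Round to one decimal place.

Response rates by class: web 180/300 = 60%, mail 170/200 = 85%, mobile 81/180 = 45%, app 78/120 = 65%.
Inverse-response-rate weighting restores each class to its sampled count, so class totals weight by n_sampled:
  web: 300 × 74 = 22,200
  mail: 200 × 44.1 = 8820
  mobile: 180 × 57.7 = 10,386
  app: 120 × 63.8 = 7656
Adjusted estimate = 49,062 / 800 = 61.3275 → 61.3%.

61.3%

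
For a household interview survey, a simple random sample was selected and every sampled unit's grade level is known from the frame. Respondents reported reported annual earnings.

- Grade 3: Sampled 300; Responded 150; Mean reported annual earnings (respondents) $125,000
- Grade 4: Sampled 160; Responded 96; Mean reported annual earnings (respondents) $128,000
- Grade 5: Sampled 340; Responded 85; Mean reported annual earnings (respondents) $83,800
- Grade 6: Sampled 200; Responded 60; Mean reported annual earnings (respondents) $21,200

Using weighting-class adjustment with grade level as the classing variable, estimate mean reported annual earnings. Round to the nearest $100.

$90,700

Response rates by class: Grade 3 150/300 = 50%, Grade 4 96/160 = 60%, Grade 5 85/340 = 25%, Grade 6 60/200 = 30%.
Each respondent's weight = sampled/responded in their class; summing within a class gives n_sampled, so:
  Grade 3: 300 × 125,000 = 37,500,000
  Grade 4: 160 × 128,000 = 20,480,000
  Grade 5: 340 × 83,800 = 28,492,000
  Grade 6: 200 × 21,200 = 4,240,000
Adjusted estimate = 90,712,000 / 1,000 = 90,712 → $90,700.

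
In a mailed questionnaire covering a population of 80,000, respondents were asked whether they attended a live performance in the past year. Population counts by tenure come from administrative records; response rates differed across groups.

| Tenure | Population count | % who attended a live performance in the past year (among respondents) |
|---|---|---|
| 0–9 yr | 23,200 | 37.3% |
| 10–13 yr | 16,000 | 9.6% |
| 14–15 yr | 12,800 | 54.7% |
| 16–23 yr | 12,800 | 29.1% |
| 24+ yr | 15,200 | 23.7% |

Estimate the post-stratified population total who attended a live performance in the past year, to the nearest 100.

24,500

Estimated count per cell = population count × respondent percentage:
  0–9 yr: 23,200 × 37.3% = 8653.6
  10–13 yr: 16,000 × 9.6% = 1536
  14–15 yr: 12,800 × 54.7% = 7001.6
  16–23 yr: 12,800 × 29.1% = 3724.8
  24+ yr: 15,200 × 23.7% = 3602.4
Estimated total = 24518.4 → 24,500.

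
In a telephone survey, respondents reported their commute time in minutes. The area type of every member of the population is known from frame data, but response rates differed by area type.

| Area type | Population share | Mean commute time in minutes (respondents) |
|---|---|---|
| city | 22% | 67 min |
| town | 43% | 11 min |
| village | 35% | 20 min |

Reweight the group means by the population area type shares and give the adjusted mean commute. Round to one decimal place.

Post-stratification weights by population share, not respondent share:
  city: 0.22 × 67 = 14.74
  town: 0.43 × 11 = 4.73
  village: 0.35 × 20 = 7
Post-stratified estimate = 26.47 → 26.5.

26.5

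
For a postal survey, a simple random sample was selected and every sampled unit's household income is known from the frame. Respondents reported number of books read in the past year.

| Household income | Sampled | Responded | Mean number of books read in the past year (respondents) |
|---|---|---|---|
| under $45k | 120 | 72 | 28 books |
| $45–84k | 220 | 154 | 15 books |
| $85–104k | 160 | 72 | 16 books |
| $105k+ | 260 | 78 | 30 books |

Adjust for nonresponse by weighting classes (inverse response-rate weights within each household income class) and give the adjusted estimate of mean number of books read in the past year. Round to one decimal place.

22.4

Class response rates: under $45k 72/120 = 60%, $45–84k 154/220 = 70%, $85–104k 72/160 = 45%, $105k+ 78/260 = 30%.
Inverse-response-rate weighting restores each class to its sampled count, so class totals weight by n_sampled:
  under $45k: 120 × 28 = 3360
  $45–84k: 220 × 15 = 3300
  $85–104k: 160 × 16 = 2560
  $105k+: 260 × 30 = 7800
Adjusted estimate = 17,020 / 760 = 22.3947 → 22.4.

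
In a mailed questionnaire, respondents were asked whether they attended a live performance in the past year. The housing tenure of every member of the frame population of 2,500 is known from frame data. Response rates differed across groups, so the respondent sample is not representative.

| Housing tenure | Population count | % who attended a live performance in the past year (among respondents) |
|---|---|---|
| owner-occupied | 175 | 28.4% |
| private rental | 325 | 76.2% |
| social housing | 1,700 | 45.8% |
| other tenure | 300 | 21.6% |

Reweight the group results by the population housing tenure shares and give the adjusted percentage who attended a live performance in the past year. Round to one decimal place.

45.6%

Reweight to the known housing tenure distribution:
  owner-occupied: (175/2,500) × 28.4 = 1.988
  private rental: (325/2,500) × 76.2 = 9.906
  social housing: (1,700/2,500) × 45.8 = 31.144
  other tenure: (300/2,500) × 21.6 = 2.592
Post-stratified estimate = 45.63 → 45.6%.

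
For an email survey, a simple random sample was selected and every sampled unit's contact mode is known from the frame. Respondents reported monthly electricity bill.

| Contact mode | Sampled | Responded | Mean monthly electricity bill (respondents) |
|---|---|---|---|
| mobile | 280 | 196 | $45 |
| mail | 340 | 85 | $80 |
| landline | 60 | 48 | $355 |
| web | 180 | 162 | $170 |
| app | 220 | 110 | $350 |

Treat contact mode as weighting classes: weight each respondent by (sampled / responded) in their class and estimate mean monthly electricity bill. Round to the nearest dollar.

Response rates by class: mobile 196/280 = 70%, mail 85/340 = 25%, landline 48/60 = 80%, web 162/180 = 90%, app 110/220 = 50%.
Each respondent's weight = sampled/responded in their class; summing within a class gives n_sampled, so:
  mobile: 280 × 45 = 12,600
  mail: 340 × 80 = 27,200
  landline: 60 × 355 = 21,300
  web: 180 × 170 = 30,600
  app: 220 × 350 = 77,000
Adjusted estimate = 168,700 / 1,080 = 156.204 → $156.

$156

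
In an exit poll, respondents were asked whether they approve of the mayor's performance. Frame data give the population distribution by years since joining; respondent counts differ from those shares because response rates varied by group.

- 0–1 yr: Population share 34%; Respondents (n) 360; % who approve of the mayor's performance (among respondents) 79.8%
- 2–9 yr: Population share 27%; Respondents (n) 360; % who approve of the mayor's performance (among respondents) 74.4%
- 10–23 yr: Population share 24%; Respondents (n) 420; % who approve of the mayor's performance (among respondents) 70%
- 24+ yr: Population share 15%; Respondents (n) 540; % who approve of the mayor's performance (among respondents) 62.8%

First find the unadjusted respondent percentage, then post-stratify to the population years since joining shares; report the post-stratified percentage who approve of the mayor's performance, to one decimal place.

Naive respondent-only estimate (weights = respondent counts):
  (360/1680)×79.8 + (360/1680)×74.4 + (420/1680)×70 + (540/1680)×62.8 = 70.7286%
Post-stratifying to population shares instead:
  0.34×79.8 + 0.27×74.4 + 0.24×70 + 0.15×62.8 = 73.44%

73.4%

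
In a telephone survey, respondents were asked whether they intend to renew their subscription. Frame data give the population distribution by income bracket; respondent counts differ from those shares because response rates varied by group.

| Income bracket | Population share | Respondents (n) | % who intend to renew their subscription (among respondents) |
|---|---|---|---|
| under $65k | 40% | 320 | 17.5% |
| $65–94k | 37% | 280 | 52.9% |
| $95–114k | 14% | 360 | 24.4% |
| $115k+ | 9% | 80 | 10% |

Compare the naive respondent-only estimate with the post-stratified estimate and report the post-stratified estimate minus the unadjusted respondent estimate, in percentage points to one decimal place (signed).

Without adjustment, the pooled respondent share is:
  (320/1040)×17.5 + (280/1040)×52.9 + (360/1040)×24.4 + (80/1040)×10 = 28.8423%
Reweighting by population income bracket shares:
  0.4×17.5 + 0.37×52.9 + 0.14×24.4 + 0.09×10 = 30.889%
Difference = 30.889 − 28.8423 = 2.0467 pp.

+2.0 percentage points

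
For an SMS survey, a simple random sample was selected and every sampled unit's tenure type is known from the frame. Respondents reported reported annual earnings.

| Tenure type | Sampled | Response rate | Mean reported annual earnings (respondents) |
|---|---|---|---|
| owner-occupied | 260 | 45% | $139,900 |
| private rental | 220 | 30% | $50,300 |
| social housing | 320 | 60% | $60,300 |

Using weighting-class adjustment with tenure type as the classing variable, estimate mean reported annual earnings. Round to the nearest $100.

$83,400

With weight = n_sampled/n_responded per class, the weighted class total is n_sampled:
  owner-occupied: 260 × 139,900 = 36,374,000
  private rental: 220 × 50,300 = 11,066,000
  social housing: 320 × 60,300 = 19,296,000
Adjusted estimate = 66,736,000 / 800 = 83,420 → $83,400.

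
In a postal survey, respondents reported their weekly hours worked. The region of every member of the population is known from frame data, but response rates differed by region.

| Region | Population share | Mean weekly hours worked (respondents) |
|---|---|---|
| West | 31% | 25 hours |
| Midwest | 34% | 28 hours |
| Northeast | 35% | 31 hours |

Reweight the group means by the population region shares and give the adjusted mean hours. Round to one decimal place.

Weight each group's respondent value by its population share:
  West: 0.31 × 25 = 7.75
  Midwest: 0.34 × 28 = 9.52
  Northeast: 0.35 × 31 = 10.85
Post-stratified estimate = 28.12 → 28.1.

28.1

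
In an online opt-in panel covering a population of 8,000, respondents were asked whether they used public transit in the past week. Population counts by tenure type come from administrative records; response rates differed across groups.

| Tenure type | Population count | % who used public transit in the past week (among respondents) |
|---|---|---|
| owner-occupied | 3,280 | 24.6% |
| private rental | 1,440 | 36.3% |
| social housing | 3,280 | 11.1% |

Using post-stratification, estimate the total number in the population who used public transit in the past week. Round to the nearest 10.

Each cell contributes its population count × the respondent rate:
  owner-occupied: 3,280 × 24.6% = 806.88
  private rental: 1,440 × 36.3% = 522.72
  social housing: 3,280 × 11.1% = 364.08
Estimated total = 1693.68 → 1,690.

1,690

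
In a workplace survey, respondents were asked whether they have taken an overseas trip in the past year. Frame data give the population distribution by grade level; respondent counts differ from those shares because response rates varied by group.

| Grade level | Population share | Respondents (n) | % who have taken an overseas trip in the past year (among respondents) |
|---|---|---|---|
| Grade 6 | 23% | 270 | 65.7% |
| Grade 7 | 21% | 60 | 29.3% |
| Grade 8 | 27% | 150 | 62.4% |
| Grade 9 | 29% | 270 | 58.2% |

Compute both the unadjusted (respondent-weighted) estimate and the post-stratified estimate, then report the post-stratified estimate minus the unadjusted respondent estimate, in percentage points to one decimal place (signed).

Unadjusted (pooled respondent) estimate weights by respondent counts:
  (270/750)×65.7 + (60/750)×29.3 + (150/750)×62.4 + (270/750)×58.2 = 59.428%
Post-stratified estimate weights by population shares:
  0.23×65.7 + 0.21×29.3 + 0.27×62.4 + 0.29×58.2 = 54.99%
Difference = 54.99 − 59.428 = -4.438 pp.

-4.4 percentage points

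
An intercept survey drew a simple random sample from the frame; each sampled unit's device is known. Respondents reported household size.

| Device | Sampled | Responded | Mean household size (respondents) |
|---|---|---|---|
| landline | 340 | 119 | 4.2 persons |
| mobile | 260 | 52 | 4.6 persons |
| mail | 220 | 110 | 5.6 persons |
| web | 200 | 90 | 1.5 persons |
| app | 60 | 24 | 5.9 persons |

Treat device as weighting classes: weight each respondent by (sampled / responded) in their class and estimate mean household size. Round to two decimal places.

4.18

Class response rates: landline 119/340 = 35%, mobile 52/260 = 20%, mail 110/220 = 50%, web 90/200 = 45%, app 24/60 = 40%.
With weight = n_sampled/n_responded per class, the weighted class total is n_sampled:
  landline: 340 × 4.2 = 1428
  mobile: 260 × 4.6 = 1196
  mail: 220 × 5.6 = 1232
  web: 200 × 1.5 = 300
  app: 60 × 5.9 = 354
Adjusted estimate = 4510 / 1,080 = 4.17593 → 4.18.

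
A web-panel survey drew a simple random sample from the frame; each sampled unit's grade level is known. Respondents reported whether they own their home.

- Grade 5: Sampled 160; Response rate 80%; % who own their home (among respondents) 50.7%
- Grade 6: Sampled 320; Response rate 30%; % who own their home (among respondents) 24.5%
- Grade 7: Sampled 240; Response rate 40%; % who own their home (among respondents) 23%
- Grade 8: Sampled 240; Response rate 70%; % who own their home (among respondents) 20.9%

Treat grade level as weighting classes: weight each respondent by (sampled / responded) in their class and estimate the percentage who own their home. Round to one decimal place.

27.6%

With weight = n_sampled/n_responded per class, the weighted class total is n_sampled:
  Grade 5: 160 × 50.7 = 8112
  Grade 6: 320 × 24.5 = 7840
  Grade 7: 240 × 23 = 5520
  Grade 8: 240 × 20.9 = 5016
Adjusted estimate = 26,488 / 960 = 27.5917 → 27.6%.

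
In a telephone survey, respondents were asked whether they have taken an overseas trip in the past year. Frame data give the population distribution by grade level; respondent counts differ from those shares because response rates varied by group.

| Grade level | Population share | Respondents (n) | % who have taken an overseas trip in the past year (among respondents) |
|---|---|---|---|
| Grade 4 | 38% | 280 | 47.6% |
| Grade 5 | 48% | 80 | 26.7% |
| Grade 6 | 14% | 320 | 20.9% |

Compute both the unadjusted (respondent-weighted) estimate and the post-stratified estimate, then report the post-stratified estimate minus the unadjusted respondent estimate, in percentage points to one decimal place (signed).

Unadjusted (pooled respondent) estimate weights by respondent counts:
  (280/680)×47.6 + (80/680)×26.7 + (320/680)×20.9 = 32.5765%
Post-stratified estimate weights by population shares:
  0.38×47.6 + 0.48×26.7 + 0.14×20.9 = 33.83%
Difference = 33.83 − 32.5765 = 1.2535 pp.

+1.3 percentage points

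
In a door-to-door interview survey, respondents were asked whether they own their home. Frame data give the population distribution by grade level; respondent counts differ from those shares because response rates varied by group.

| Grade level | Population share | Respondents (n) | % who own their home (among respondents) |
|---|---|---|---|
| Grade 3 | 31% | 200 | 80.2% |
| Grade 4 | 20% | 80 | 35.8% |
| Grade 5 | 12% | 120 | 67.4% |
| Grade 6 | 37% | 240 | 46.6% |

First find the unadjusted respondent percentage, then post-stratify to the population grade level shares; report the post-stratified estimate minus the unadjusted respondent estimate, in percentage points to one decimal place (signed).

-2.3 percentage points

Unadjusted (pooled respondent) estimate weights by respondent counts:
  (200/640)×80.2 + (80/640)×35.8 + (120/640)×67.4 + (240/640)×46.6 = 59.65%
Reweighting by population grade level shares:
  0.31×80.2 + 0.2×35.8 + 0.12×67.4 + 0.37×46.6 = 57.352%
Difference = 57.352 − 59.65 = -2.298 pp.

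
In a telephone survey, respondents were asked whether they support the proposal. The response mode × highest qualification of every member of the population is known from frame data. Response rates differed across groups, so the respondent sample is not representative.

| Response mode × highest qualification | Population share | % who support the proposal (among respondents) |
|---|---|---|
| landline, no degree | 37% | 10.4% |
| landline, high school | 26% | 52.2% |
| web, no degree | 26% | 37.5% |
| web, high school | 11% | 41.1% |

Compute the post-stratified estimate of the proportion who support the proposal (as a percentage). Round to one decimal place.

31.7%

Weight each group's respondent value by its population share:
  landline, no degree: 0.37 × 10.4 = 3.848
  landline, high school: 0.26 × 52.2 = 13.572
  web, no degree: 0.26 × 37.5 = 9.75
  web, high school: 0.11 × 41.1 = 4.521
Post-stratified estimate = 31.691 → 31.7%.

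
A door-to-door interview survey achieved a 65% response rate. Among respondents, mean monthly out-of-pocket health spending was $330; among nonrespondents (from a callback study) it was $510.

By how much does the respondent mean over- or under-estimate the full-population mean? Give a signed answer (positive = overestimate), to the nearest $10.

-$60

Nonresponse fraction = 1 − 0.65 = 0.35.
Bias = (nonresponse fraction) × (respondent mean − nonrespondent mean)
     = 0.35 × (330 − 510) = 0.35 × -180 = -63.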